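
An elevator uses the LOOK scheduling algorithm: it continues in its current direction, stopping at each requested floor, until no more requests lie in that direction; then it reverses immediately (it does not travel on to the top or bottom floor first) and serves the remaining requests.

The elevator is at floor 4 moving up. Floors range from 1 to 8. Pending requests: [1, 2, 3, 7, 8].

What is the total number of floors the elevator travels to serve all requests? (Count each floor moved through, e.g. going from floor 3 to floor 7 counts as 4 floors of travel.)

Answer: 11

Derivation:
Start at floor 4 moving up, LOOK stop order: [7, 8, 3, 2, 1]
  4 → 7: |7-4| = 3, total = 3
  7 → 8: |8-7| = 1, total = 4
  8 → 3: |3-8| = 5, total = 9
  3 → 2: |2-3| = 1, total = 10
  2 → 1: |1-2| = 1, total = 11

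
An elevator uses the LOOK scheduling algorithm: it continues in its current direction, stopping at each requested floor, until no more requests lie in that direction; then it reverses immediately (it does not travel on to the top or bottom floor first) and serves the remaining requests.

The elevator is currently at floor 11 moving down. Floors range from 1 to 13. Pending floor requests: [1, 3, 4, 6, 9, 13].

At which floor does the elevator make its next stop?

Answer: 9

Derivation:
Current floor: 11, direction: down
Requests above: [13]
Requests below: [1, 3, 4, 6, 9]
Moving down and requests lie below → nearest below is max([1, 3, 4, 6, 9]) = 9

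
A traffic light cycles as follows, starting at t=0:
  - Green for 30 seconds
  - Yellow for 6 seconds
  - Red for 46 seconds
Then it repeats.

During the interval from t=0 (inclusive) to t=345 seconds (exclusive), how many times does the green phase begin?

Cycle = 30+6+46 = 82s
green phase starts at t = k*82 + 0 for k=0,1,2,...
Need k*82+0 < 345 → k < 4.207
k ∈ {0, ..., 4} → 5 starts

Answer: 5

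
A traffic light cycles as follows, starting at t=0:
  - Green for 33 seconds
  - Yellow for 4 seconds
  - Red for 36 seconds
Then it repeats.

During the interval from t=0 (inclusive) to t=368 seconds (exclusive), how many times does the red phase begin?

Cycle = 33+4+36 = 73s
red phase starts at t = k*73 + 37 for k=0,1,2,...
Need k*73+37 < 368 → k < 4.534
k ∈ {0, ..., 4} → 5 starts

Answer: 5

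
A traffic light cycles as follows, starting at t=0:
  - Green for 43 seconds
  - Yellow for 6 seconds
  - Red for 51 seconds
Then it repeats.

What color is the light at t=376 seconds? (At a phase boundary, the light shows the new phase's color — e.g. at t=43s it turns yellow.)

Answer: red

Derivation:
Cycle length = 43 + 6 + 51 = 100s
t = 376, phase_t = 376 mod 100 = 76
76 >= 49 → RED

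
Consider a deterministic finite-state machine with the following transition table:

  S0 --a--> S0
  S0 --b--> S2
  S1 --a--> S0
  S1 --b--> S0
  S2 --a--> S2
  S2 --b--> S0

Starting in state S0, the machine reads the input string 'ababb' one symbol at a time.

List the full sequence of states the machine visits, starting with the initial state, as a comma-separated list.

Answer: S0, S0, S2, S2, S0, S2

Derivation:
Start: S0
  read 'a': S0 --a--> S0
  read 'b': S0 --b--> S2
  read 'a': S2 --a--> S2
  read 'b': S2 --b--> S0
  read 'b': S0 --b--> S2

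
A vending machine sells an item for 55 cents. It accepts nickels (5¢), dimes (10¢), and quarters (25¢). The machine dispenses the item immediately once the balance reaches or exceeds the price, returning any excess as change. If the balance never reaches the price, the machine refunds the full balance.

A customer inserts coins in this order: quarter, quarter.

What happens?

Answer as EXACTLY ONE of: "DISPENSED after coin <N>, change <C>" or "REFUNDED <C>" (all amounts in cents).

Price: 55¢
Coin 1 (quarter, 25¢): balance = 25¢
Coin 2 (quarter, 25¢): balance = 50¢
All coins inserted, balance 50¢ < price 55¢ → REFUND 50¢

Answer: REFUNDED 50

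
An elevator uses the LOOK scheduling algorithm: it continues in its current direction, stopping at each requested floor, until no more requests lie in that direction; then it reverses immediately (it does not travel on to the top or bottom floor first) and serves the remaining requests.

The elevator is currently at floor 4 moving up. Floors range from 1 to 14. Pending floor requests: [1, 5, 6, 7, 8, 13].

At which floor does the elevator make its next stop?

Current floor: 4, direction: up
Requests above: [5, 6, 7, 8, 13]
Requests below: [1]
Moving up and requests lie above → nearest above is min([5, 6, 7, 8, 13]) = 5

Answer: 5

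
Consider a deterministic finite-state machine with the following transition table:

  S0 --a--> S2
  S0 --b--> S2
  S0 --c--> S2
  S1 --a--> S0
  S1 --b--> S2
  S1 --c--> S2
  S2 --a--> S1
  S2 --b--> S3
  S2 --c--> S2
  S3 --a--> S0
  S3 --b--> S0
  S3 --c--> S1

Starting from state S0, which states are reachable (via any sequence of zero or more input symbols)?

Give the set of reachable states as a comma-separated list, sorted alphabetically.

BFS from S0:
  visit S0: S0--a-->S2 (new), S0--b-->S2 (seen), S0--c-->S2 (seen)
  visit S2: S2--a-->S1 (new), S2--b-->S3 (new), S2--c-->S2 (seen)
  visit S1: S1--a-->S0 (seen), S1--b-->S2 (seen), S1--c-->S2 (seen)
  visit S3: S3--a-->S0 (seen), S3--b-->S0 (seen), S3--c-->S1 (seen)

Answer: S0, S1, S2, S3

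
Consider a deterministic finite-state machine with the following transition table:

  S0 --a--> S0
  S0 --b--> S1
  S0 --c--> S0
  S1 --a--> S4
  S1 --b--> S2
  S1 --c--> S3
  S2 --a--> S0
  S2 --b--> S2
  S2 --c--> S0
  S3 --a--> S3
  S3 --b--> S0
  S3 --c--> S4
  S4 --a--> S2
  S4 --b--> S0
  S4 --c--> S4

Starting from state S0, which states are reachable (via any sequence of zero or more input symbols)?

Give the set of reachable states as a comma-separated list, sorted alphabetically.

Answer: S0, S1, S2, S3, S4

Derivation:
BFS from S0:
  visit S0: S0--a-->S0 (seen), S0--b-->S1 (new), S0--c-->S0 (seen)
  visit S1: S1--a-->S4 (new), S1--b-->S2 (new), S1--c-->S3 (new)
  visit S4: S4--a-->S2 (seen), S4--b-->S0 (seen), S4--c-->S4 (seen)
  visit S2: S2--a-->S0 (seen), S2--b-->S2 (seen), S2--c-->S0 (seen)
  visit S3: S3--a-->S3 (seen), S3--b-->S0 (seen), S3--c-->S4 (seen)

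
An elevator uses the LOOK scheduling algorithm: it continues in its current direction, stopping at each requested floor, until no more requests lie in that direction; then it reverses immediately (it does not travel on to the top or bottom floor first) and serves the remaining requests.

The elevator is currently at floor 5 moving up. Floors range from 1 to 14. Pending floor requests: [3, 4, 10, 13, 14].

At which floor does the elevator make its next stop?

Answer: 10

Derivation:
Current floor: 5, direction: up
Requests above: [10, 13, 14]
Requests below: [3, 4]
Moving up and requests lie above → nearest above is min([10, 13, 14]) = 10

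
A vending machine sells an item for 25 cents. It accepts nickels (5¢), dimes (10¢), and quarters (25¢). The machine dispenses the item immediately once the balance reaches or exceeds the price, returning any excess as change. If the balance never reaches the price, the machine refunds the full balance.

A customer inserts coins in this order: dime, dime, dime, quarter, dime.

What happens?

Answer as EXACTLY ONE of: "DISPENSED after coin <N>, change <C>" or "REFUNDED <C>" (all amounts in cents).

Price: 25¢
Coin 1 (dime, 10¢): balance = 10¢
Coin 2 (dime, 10¢): balance = 20¢
Coin 3 (dime, 10¢): balance = 30¢
  → balance >= price → DISPENSE, change = 30 - 25 = 5¢

Answer: DISPENSED after coin 3, change 5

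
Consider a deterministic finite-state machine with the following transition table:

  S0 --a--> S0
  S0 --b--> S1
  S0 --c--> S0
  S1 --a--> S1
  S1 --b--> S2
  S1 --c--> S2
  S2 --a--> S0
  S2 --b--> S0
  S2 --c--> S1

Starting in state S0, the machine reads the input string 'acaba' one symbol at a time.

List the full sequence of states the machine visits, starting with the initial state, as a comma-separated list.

Start: S0
  read 'a': S0 --a--> S0
  read 'c': S0 --c--> S0
  read 'a': S0 --a--> S0
  read 'b': S0 --b--> S1
  read 'a': S1 --a--> S1

Answer: S0, S0, S0, S0, S1, S1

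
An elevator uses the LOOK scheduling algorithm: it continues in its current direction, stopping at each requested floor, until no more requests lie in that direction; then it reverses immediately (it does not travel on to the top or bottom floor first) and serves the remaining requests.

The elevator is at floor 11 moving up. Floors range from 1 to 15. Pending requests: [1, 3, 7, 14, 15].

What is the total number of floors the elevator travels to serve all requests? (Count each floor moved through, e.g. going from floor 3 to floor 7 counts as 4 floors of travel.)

Start at floor 11 moving up, LOOK stop order: [14, 15, 7, 3, 1]
  11 → 14: |14-11| = 3, total = 3
  14 → 15: |15-14| = 1, total = 4
  15 → 7: |7-15| = 8, total = 12
  7 → 3: |3-7| = 4, total = 16
  3 → 1: |1-3| = 2, total = 18

Answer: 18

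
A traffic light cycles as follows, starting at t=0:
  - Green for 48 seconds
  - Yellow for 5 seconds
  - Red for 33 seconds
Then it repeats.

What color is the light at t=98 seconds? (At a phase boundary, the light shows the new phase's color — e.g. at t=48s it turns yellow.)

Cycle length = 48 + 5 + 33 = 86s
t = 98, phase_t = 98 mod 86 = 12
12 < 48 (green end) → GREEN

Answer: green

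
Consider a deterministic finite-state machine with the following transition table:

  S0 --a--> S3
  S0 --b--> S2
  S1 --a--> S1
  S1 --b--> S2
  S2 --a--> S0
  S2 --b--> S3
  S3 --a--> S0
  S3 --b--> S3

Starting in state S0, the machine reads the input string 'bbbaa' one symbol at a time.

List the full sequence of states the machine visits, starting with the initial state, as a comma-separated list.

Answer: S0, S2, S3, S3, S0, S3

Derivation:
Start: S0
  read 'b': S0 --b--> S2
  read 'b': S2 --b--> S3
  read 'b': S3 --b--> S3
  read 'a': S3 --a--> S0
  read 'a': S0 --a--> S3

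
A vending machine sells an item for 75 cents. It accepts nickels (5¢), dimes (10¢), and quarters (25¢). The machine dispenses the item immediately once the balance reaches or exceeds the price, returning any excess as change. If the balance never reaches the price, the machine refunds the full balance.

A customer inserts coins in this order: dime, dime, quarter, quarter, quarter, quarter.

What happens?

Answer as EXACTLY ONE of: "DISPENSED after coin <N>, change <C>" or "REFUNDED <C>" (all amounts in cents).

Answer: DISPENSED after coin 5, change 20

Derivation:
Price: 75¢
Coin 1 (dime, 10¢): balance = 10¢
Coin 2 (dime, 10¢): balance = 20¢
Coin 3 (quarter, 25¢): balance = 45¢
Coin 4 (quarter, 25¢): balance = 70¢
Coin 5 (quarter, 25¢): balance = 95¢
  → balance >= price → DISPENSE, change = 95 - 75 = 20¢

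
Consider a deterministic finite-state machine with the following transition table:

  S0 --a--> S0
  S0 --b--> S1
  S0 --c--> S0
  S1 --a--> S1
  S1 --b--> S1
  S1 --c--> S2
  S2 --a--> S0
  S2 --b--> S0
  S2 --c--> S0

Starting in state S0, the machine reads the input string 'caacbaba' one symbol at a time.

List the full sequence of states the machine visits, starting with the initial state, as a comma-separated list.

Answer: S0, S0, S0, S0, S0, S1, S1, S1, S1

Derivation:
Start: S0
  read 'c': S0 --c--> S0
  read 'a': S0 --a--> S0
  read 'a': S0 --a--> S0
  read 'c': S0 --c--> S0
  read 'b': S0 --b--> S1
  read 'a': S1 --a--> S1
  read 'b': S1 --b--> S1
  read 'a': S1 --a--> S1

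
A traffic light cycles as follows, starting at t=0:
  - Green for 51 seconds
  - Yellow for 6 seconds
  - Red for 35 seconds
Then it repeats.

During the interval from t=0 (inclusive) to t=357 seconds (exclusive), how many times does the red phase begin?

Answer: 4

Derivation:
Cycle = 51+6+35 = 92s
red phase starts at t = k*92 + 57 for k=0,1,2,...
Need k*92+57 < 357 → k < 3.261
k ∈ {0, ..., 3} → 4 starts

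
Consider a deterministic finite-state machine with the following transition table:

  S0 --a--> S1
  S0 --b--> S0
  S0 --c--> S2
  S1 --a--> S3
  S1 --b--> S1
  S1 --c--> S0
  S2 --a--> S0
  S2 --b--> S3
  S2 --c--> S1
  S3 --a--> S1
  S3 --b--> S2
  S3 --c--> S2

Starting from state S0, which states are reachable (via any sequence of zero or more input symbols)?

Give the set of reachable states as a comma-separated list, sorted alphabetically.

BFS from S0:
  visit S0: S0--a-->S1 (new), S0--b-->S0 (seen), S0--c-->S2 (new)
  visit S1: S1--a-->S3 (new), S1--b-->S1 (seen), S1--c-->S0 (seen)
  visit S2: S2--a-->S0 (seen), S2--b-->S3 (seen), S2--c-->S1 (seen)
  visit S3: S3--a-->S1 (seen), S3--b-->S2 (seen), S3--c-->S2 (seen)

Answer: S0, S1, S2, S3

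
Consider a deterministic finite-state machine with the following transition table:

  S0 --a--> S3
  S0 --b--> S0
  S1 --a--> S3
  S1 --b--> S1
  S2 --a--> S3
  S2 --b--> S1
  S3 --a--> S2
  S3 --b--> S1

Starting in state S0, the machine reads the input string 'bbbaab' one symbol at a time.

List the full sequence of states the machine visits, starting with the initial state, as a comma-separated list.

Answer: S0, S0, S0, S0, S3, S2, S1

Derivation:
Start: S0
  read 'b': S0 --b--> S0
  read 'b': S0 --b--> S0
  read 'b': S0 --b--> S0
  read 'a': S0 --a--> S3
  read 'a': S3 --a--> S2
  read 'b': S2 --b--> S1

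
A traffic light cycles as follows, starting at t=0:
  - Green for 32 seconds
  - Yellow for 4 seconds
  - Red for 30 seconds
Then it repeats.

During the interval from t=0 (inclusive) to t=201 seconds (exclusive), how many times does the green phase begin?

Cycle = 32+4+30 = 66s
green phase starts at t = k*66 + 0 for k=0,1,2,...
Need k*66+0 < 201 → k < 3.045
k ∈ {0, ..., 3} → 4 starts

Answer: 4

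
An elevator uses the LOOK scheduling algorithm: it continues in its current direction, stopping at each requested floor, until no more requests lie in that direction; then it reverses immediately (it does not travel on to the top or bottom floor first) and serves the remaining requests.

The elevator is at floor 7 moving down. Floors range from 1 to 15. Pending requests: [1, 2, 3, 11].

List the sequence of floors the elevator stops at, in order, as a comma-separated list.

Current: 7, moving DOWN
Serve below first (descending): [3, 2, 1]
Then reverse, serve above (ascending): [11]

Answer: 3, 2, 1, 11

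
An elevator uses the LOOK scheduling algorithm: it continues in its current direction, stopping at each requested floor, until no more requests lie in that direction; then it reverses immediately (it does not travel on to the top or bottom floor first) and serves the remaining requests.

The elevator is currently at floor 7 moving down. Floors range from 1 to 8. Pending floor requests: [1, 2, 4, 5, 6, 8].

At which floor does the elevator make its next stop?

Answer: 6

Derivation:
Current floor: 7, direction: down
Requests above: [8]
Requests below: [1, 2, 4, 5, 6]
Moving down and requests lie below → nearest below is max([1, 2, 4, 5, 6]) = 6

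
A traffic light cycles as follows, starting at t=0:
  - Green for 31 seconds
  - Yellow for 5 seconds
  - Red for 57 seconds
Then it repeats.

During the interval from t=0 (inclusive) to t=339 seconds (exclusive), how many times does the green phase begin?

Answer: 4

Derivation:
Cycle = 31+5+57 = 93s
green phase starts at t = k*93 + 0 for k=0,1,2,...
Need k*93+0 < 339 → k < 3.645
k ∈ {0, ..., 3} → 4 starts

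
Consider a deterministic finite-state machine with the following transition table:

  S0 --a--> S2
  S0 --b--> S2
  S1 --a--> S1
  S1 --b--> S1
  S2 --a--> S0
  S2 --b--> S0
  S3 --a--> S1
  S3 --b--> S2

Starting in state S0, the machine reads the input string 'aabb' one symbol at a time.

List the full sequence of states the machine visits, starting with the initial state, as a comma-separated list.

Start: S0
  read 'a': S0 --a--> S2
  read 'a': S2 --a--> S0
  read 'b': S0 --b--> S2
  read 'b': S2 --b--> S0

Answer: S0, S2, S0, S2, S0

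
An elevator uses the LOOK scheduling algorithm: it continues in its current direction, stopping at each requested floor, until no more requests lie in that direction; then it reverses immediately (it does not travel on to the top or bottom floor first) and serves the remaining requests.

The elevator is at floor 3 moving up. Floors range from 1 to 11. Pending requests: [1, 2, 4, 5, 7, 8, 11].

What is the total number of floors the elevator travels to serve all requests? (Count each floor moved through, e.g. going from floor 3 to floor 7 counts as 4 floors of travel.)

Answer: 18

Derivation:
Start at floor 3 moving up, LOOK stop order: [4, 5, 7, 8, 11, 2, 1]
  3 → 4: |4-3| = 1, total = 1
  4 → 5: |5-4| = 1, total = 2
  5 → 7: |7-5| = 2, total = 4
  7 → 8: |8-7| = 1, total = 5
  8 → 11: |11-8| = 3, total = 8
  11 → 2: |2-11| = 9, total = 17
  2 → 1: |1-2| = 1, total = 18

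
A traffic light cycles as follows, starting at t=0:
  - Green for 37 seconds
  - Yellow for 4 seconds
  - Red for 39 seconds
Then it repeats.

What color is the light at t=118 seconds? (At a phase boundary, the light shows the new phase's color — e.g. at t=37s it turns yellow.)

Answer: yellow

Derivation:
Cycle length = 37 + 4 + 39 = 80s
t = 118, phase_t = 118 mod 80 = 38
37 <= 38 < 41 (yellow end) → YELLOW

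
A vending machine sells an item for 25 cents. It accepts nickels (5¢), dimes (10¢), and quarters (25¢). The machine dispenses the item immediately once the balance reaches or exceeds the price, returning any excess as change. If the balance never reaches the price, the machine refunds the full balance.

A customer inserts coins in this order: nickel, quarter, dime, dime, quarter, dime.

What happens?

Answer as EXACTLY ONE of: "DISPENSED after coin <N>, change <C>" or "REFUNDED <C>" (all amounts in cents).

Answer: DISPENSED after coin 2, change 5

Derivation:
Price: 25¢
Coin 1 (nickel, 5¢): balance = 5¢
Coin 2 (quarter, 25¢): balance = 30¢
  → balance >= price → DISPENSE, change = 30 - 25 = 5¢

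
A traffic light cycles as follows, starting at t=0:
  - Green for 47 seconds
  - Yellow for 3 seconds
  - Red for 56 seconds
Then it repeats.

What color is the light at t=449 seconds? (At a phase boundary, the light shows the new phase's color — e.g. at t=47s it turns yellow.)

Answer: green

Derivation:
Cycle length = 47 + 3 + 56 = 106s
t = 449, phase_t = 449 mod 106 = 25
25 < 47 (green end) → GREEN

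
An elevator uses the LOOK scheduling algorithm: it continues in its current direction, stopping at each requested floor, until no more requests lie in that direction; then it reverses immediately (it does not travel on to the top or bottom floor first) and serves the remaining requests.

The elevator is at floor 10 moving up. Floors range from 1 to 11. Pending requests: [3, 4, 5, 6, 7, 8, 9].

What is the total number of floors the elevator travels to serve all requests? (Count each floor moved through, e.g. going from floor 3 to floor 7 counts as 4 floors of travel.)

Start at floor 10 moving up, LOOK stop order: [9, 8, 7, 6, 5, 4, 3]
  10 → 9: |9-10| = 1, total = 1
  9 → 8: |8-9| = 1, total = 2
  8 → 7: |7-8| = 1, total = 3
  7 → 6: |6-7| = 1, total = 4
  6 → 5: |5-6| = 1, total = 5
  5 → 4: |4-5| = 1, total = 6
  4 → 3: |3-4| = 1, total = 7

Answer: 7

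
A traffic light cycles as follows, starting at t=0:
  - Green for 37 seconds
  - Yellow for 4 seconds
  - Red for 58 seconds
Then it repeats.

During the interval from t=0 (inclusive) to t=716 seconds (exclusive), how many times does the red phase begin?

Answer: 7

Derivation:
Cycle = 37+4+58 = 99s
red phase starts at t = k*99 + 41 for k=0,1,2,...
Need k*99+41 < 716 → k < 6.818
k ∈ {0, ..., 6} → 7 starts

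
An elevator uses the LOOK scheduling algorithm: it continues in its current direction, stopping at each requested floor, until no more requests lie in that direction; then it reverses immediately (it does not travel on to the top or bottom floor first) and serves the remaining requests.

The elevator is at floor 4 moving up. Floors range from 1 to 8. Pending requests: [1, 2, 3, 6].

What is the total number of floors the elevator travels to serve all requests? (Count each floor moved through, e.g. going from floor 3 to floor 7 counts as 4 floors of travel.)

Answer: 7

Derivation:
Start at floor 4 moving up, LOOK stop order: [6, 3, 2, 1]
  4 → 6: |6-4| = 2, total = 2
  6 → 3: |3-6| = 3, total = 5
  3 → 2: |2-3| = 1, total = 6
  2 → 1: |1-2| = 1, total = 7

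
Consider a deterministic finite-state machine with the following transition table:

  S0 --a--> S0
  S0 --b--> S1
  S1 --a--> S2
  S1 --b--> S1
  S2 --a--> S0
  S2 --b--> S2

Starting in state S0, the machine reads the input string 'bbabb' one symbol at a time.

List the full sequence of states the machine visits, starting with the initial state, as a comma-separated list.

Start: S0
  read 'b': S0 --b--> S1
  read 'b': S1 --b--> S1
  read 'a': S1 --a--> S2
  read 'b': S2 --b--> S2
  read 'b': S2 --b--> S2

Answer: S0, S1, S1, S2, S2, S2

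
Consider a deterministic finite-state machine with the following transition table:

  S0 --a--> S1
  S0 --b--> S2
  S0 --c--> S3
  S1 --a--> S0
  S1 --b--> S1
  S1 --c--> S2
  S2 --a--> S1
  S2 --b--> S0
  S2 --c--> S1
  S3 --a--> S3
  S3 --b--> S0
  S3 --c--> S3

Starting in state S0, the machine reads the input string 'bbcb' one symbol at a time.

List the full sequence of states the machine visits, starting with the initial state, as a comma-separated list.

Start: S0
  read 'b': S0 --b--> S2
  read 'b': S2 --b--> S0
  read 'c': S0 --c--> S3
  read 'b': S3 --b--> S0

Answer: S0, S2, S0, S3, S0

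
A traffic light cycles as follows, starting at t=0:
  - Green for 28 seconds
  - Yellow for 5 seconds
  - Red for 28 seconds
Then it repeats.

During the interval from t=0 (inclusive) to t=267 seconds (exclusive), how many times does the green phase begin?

Answer: 5

Derivation:
Cycle = 28+5+28 = 61s
green phase starts at t = k*61 + 0 for k=0,1,2,...
Need k*61+0 < 267 → k < 4.377
k ∈ {0, ..., 4} → 5 starts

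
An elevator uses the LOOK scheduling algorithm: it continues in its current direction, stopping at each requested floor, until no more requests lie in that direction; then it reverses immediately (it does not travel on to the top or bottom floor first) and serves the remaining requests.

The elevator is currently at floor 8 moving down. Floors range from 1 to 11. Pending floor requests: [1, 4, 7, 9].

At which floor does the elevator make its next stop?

Answer: 7

Derivation:
Current floor: 8, direction: down
Requests above: [9]
Requests below: [1, 4, 7]
Moving down and requests lie below → nearest below is max([1, 4, 7]) = 7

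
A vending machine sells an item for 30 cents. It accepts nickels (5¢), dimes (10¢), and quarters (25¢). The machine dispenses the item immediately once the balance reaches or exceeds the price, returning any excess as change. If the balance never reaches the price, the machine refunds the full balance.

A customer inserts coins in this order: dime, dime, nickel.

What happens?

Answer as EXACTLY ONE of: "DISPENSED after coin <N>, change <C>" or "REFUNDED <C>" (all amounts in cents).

Price: 30¢
Coin 1 (dime, 10¢): balance = 10¢
Coin 2 (dime, 10¢): balance = 20¢
Coin 3 (nickel, 5¢): balance = 25¢
All coins inserted, balance 25¢ < price 30¢ → REFUND 25¢

Answer: REFUNDED 25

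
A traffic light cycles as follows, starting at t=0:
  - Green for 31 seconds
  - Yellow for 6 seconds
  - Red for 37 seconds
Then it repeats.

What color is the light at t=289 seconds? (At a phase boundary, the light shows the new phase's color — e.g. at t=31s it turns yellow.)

Answer: red

Derivation:
Cycle length = 31 + 6 + 37 = 74s
t = 289, phase_t = 289 mod 74 = 67
67 >= 37 → RED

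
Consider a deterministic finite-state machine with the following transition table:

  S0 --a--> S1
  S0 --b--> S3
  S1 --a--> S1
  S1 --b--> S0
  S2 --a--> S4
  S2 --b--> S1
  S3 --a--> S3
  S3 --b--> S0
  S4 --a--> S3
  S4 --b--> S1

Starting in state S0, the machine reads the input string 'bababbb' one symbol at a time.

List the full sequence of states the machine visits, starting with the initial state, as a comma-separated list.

Start: S0
  read 'b': S0 --b--> S3
  read 'a': S3 --a--> S3
  read 'b': S3 --b--> S0
  read 'a': S0 --a--> S1
  read 'b': S1 --b--> S0
  read 'b': S0 --b--> S3
  read 'b': S3 --b--> S0

Answer: S0, S3, S3, S0, S1, S0, S3, S0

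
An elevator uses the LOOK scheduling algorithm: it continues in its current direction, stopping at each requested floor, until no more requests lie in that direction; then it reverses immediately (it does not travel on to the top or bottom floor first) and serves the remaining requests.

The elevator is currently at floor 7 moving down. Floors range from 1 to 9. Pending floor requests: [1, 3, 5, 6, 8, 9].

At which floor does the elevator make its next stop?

Current floor: 7, direction: down
Requests above: [8, 9]
Requests below: [1, 3, 5, 6]
Moving down and requests lie below → nearest below is max([1, 3, 5, 6]) = 6

Answer: 6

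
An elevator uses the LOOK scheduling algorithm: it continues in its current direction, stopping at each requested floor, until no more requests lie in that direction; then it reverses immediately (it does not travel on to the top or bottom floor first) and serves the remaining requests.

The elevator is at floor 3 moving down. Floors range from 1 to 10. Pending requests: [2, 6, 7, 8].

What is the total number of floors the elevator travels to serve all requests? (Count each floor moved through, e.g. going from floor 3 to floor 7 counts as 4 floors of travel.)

Answer: 7

Derivation:
Start at floor 3 moving down, LOOK stop order: [2, 6, 7, 8]
  3 → 2: |2-3| = 1, total = 1
  2 → 6: |6-2| = 4, total = 5
  6 → 7: |7-6| = 1, total = 6
  7 → 8: |8-7| = 1, total = 7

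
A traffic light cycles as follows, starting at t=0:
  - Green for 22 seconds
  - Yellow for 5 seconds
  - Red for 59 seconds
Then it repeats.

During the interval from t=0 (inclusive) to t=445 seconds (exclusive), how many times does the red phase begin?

Cycle = 22+5+59 = 86s
red phase starts at t = k*86 + 27 for k=0,1,2,...
Need k*86+27 < 445 → k < 4.860
k ∈ {0, ..., 4} → 5 starts

Answer: 5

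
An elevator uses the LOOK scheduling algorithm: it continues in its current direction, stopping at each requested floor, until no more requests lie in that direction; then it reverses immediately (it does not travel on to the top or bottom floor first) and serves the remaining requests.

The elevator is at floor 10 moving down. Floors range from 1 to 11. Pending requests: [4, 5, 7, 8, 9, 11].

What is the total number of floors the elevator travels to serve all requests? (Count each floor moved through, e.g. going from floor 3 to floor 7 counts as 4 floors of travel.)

Start at floor 10 moving down, LOOK stop order: [9, 8, 7, 5, 4, 11]
  10 → 9: |9-10| = 1, total = 1
  9 → 8: |8-9| = 1, total = 2
  8 → 7: |7-8| = 1, total = 3
  7 → 5: |5-7| = 2, total = 5
  5 → 4: |4-5| = 1, total = 6
  4 → 11: |11-4| = 7, total = 13

Answer: 13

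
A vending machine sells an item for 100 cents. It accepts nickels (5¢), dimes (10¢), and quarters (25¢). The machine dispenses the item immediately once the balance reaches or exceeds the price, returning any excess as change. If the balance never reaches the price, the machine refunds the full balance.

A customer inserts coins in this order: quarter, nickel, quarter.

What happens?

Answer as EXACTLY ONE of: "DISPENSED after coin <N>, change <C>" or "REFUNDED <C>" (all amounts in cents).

Answer: REFUNDED 55

Derivation:
Price: 100¢
Coin 1 (quarter, 25¢): balance = 25¢
Coin 2 (nickel, 5¢): balance = 30¢
Coin 3 (quarter, 25¢): balance = 55¢
All coins inserted, balance 55¢ < price 100¢ → REFUND 55¢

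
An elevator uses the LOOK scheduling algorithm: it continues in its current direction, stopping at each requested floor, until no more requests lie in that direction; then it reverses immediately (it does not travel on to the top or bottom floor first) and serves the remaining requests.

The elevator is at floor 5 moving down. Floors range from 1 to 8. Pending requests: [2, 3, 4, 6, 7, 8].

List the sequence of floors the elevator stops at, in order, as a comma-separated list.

Current: 5, moving DOWN
Serve below first (descending): [4, 3, 2]
Then reverse, serve above (ascending): [6, 7, 8]

Answer: 4, 3, 2, 6, 7, 8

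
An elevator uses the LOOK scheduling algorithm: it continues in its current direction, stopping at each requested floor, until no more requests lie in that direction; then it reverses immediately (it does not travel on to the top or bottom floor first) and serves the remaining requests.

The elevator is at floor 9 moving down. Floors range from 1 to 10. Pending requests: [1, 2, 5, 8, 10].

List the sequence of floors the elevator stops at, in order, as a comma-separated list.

Current: 9, moving DOWN
Serve below first (descending): [8, 5, 2, 1]
Then reverse, serve above (ascending): [10]

Answer: 8, 5, 2, 1, 10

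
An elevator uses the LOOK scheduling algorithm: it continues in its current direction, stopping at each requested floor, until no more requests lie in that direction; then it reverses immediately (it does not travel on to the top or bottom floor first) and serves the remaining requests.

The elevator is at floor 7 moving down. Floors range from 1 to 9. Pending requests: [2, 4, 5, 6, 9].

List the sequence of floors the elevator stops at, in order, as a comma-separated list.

Current: 7, moving DOWN
Serve below first (descending): [6, 5, 4, 2]
Then reverse, serve above (ascending): [9]

Answer: 6, 5, 4, 2, 9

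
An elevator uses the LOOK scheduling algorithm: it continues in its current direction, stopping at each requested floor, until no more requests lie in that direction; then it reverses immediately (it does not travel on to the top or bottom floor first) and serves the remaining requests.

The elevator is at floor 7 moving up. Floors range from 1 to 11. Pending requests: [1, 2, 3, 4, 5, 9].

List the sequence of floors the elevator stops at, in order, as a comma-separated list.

Current: 7, moving UP
Serve above first (ascending): [9]
Then reverse, serve below (descending): [5, 4, 3, 2, 1]

Answer: 9, 5, 4, 3, 2, 1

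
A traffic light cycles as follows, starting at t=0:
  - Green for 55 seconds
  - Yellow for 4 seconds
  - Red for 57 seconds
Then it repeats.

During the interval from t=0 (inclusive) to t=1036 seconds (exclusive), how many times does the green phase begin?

Answer: 9

Derivation:
Cycle = 55+4+57 = 116s
green phase starts at t = k*116 + 0 for k=0,1,2,...
Need k*116+0 < 1036 → k < 8.931
k ∈ {0, ..., 8} → 9 starts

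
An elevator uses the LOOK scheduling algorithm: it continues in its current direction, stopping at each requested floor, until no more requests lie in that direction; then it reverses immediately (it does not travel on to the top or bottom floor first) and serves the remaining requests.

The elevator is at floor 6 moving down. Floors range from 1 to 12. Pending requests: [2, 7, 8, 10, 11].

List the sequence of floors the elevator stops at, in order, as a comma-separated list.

Answer: 2, 7, 8, 10, 11

Derivation:
Current: 6, moving DOWN
Serve below first (descending): [2]
Then reverse, serve above (ascending): [7, 8, 10, 11]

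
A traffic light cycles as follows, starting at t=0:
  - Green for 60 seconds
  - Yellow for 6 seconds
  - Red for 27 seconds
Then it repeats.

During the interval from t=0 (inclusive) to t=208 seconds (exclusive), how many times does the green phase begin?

Cycle = 60+6+27 = 93s
green phase starts at t = k*93 + 0 for k=0,1,2,...
Need k*93+0 < 208 → k < 2.237
k ∈ {0, ..., 2} → 3 starts

Answer: 3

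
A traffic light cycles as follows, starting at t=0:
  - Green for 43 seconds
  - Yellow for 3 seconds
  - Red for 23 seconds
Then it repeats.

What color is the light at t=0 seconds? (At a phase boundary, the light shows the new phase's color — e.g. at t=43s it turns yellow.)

Answer: green

Derivation:
Cycle length = 43 + 3 + 23 = 69s
t = 0, phase_t = 0 mod 69 = 0
0 < 43 (green end) → GREEN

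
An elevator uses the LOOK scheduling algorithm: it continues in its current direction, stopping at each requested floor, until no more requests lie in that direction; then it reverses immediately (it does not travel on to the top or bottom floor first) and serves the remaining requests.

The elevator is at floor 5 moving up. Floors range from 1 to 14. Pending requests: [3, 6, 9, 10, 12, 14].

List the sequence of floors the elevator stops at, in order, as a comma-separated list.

Answer: 6, 9, 10, 12, 14, 3

Derivation:
Current: 5, moving UP
Serve above first (ascending): [6, 9, 10, 12, 14]
Then reverse, serve below (descending): [3]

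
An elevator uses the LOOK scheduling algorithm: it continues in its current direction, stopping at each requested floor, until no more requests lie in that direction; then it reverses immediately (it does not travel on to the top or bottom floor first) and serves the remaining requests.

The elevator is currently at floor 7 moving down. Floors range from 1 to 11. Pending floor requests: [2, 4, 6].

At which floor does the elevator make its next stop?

Current floor: 7, direction: down
Requests above: []
Requests below: [2, 4, 6]
Moving down and requests lie below → nearest below is max([2, 4, 6]) = 6

Answer: 6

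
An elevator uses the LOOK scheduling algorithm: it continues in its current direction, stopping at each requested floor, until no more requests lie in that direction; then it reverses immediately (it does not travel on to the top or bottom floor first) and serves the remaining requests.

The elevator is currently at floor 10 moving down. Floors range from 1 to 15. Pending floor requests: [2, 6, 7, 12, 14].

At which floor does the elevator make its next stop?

Answer: 7

Derivation:
Current floor: 10, direction: down
Requests above: [12, 14]
Requests below: [2, 6, 7]
Moving down and requests lie below → nearest below is max([2, 6, 7]) = 7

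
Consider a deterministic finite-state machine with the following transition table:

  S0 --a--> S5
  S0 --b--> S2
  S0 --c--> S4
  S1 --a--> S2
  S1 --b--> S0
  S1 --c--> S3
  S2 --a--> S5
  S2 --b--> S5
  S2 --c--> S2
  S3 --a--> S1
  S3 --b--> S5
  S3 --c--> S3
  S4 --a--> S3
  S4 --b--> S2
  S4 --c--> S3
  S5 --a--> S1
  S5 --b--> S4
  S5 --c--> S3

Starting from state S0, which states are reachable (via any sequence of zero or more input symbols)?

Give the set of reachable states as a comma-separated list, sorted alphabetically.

Answer: S0, S1, S2, S3, S4, S5

Derivation:
BFS from S0:
  visit S0: S0--a-->S5 (new), S0--b-->S2 (new), S0--c-->S4 (new)
  visit S5: S5--a-->S1 (new), S5--b-->S4 (seen), S5--c-->S3 (new)
  visit S2: S2--a-->S5 (seen), S2--b-->S5 (seen), S2--c-->S2 (seen)
  visit S4: S4--a-->S3 (seen), S4--b-->S2 (seen), S4--c-->S3 (seen)
  visit S1: S1--a-->S2 (seen), S1--b-->S0 (seen), S1--c-->S3 (seen)
  visit S3: S3--a-->S1 (seen), S3--b-->S5 (seen), S3--c-->S3 (seen)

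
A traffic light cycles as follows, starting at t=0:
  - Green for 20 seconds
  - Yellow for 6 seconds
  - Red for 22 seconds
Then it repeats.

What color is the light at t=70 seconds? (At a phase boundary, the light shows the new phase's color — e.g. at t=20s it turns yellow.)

Cycle length = 20 + 6 + 22 = 48s
t = 70, phase_t = 70 mod 48 = 22
20 <= 22 < 26 (yellow end) → YELLOW

Answer: yellow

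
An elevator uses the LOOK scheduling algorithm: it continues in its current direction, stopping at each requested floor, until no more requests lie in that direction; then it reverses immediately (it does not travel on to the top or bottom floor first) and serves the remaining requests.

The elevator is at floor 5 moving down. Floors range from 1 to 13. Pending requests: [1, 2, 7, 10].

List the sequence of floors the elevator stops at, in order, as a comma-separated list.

Answer: 2, 1, 7, 10

Derivation:
Current: 5, moving DOWN
Serve below first (descending): [2, 1]
Then reverse, serve above (ascending): [7, 10]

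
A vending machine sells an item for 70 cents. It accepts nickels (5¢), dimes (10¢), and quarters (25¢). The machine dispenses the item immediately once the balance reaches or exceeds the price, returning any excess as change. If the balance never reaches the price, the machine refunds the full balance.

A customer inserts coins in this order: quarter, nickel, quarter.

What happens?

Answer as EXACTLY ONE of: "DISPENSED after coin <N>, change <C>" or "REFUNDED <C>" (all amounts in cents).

Price: 70¢
Coin 1 (quarter, 25¢): balance = 25¢
Coin 2 (nickel, 5¢): balance = 30¢
Coin 3 (quarter, 25¢): balance = 55¢
All coins inserted, balance 55¢ < price 70¢ → REFUND 55¢

Answer: REFUNDED 55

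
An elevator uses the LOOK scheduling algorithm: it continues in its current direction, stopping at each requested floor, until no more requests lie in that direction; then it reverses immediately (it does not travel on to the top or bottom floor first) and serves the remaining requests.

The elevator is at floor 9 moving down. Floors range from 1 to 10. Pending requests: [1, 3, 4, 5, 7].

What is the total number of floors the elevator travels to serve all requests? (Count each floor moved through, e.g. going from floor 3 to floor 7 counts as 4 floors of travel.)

Start at floor 9 moving down, LOOK stop order: [7, 5, 4, 3, 1]
  9 → 7: |7-9| = 2, total = 2
  7 → 5: |5-7| = 2, total = 4
  5 → 4: |4-5| = 1, total = 5
  4 → 3: |3-4| = 1, total = 6
  3 → 1: |1-3| = 2, total = 8

Answer: 8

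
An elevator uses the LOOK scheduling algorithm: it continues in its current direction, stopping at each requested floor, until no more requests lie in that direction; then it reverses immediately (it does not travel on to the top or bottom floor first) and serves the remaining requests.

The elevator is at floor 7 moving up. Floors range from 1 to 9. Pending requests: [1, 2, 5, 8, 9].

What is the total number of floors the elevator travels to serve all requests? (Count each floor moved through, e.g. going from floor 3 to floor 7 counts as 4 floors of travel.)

Answer: 10

Derivation:
Start at floor 7 moving up, LOOK stop order: [8, 9, 5, 2, 1]
  7 → 8: |8-7| = 1, total = 1
  8 → 9: |9-8| = 1, total = 2
  9 → 5: |5-9| = 4, total = 6
  5 → 2: |2-5| = 3, total = 9
  2 → 1: |1-2| = 1, total = 10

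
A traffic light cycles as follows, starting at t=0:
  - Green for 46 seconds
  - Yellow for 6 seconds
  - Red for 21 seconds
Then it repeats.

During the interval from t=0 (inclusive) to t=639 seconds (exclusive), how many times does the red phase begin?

Answer: 9

Derivation:
Cycle = 46+6+21 = 73s
red phase starts at t = k*73 + 52 for k=0,1,2,...
Need k*73+52 < 639 → k < 8.041
k ∈ {0, ..., 8} → 9 starts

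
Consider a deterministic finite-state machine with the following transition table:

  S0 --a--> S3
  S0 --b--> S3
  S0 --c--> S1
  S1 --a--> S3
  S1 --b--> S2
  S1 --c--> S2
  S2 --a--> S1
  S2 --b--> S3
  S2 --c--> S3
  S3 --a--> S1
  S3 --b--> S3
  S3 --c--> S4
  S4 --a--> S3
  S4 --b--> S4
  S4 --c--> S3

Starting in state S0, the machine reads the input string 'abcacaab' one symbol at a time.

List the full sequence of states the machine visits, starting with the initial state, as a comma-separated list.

Start: S0
  read 'a': S0 --a--> S3
  read 'b': S3 --b--> S3
  read 'c': S3 --c--> S4
  read 'a': S4 --a--> S3
  read 'c': S3 --c--> S4
  read 'a': S4 --a--> S3
  read 'a': S3 --a--> S1
  read 'b': S1 --b--> S2

Answer: S0, S3, S3, S4, S3, S4, S3, S1, S2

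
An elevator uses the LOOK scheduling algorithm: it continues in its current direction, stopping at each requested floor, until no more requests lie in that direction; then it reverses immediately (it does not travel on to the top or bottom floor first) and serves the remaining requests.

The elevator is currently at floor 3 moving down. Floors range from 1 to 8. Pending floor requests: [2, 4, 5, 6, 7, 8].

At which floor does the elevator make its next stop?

Answer: 2

Derivation:
Current floor: 3, direction: down
Requests above: [4, 5, 6, 7, 8]
Requests below: [2]
Moving down and requests lie below → nearest below is max([2]) = 2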